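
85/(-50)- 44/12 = -161/30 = -5.37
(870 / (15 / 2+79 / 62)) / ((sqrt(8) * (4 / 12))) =40455 * sqrt(2) / 544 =105.17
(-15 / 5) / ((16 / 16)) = -3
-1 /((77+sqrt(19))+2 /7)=-3787 /291750+49* sqrt(19) /291750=-0.01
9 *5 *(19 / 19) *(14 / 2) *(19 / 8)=5985 / 8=748.12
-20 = -20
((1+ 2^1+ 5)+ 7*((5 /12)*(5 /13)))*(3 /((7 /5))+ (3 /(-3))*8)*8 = -116686 /273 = -427.42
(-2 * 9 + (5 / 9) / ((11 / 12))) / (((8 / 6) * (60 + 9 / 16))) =-2296 / 10659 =-0.22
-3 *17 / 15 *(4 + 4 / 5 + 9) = -1173 / 25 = -46.92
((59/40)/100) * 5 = 59/800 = 0.07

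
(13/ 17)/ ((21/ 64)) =832/ 357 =2.33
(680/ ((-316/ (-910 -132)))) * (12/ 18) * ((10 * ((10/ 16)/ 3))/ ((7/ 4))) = 8857000/ 4977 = 1779.59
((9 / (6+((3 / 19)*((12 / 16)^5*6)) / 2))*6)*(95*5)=166348800 / 39641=4196.38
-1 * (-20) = 20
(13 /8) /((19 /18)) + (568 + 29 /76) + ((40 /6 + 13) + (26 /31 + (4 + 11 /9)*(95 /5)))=689.65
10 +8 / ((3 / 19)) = 182 / 3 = 60.67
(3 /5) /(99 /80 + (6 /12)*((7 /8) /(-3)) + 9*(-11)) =-72 /11749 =-0.01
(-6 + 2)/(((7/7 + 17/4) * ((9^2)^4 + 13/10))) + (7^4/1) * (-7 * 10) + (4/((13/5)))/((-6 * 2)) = -6583730003552805/39172517293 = -168070.13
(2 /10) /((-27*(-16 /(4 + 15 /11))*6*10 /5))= 59 /285120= 0.00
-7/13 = -0.54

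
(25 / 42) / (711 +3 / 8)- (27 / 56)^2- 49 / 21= -19618607 / 7648704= -2.56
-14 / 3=-4.67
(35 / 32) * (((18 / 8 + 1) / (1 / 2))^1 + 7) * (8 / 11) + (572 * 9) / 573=331503 / 16808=19.72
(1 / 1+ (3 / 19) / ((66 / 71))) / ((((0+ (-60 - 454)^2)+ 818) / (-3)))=-163 / 12308428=-0.00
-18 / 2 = -9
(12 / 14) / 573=0.00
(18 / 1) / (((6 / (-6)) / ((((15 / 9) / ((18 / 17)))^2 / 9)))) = -7225 / 1458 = -4.96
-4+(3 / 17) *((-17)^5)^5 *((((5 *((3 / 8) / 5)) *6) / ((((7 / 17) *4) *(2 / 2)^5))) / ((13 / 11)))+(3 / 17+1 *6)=-29135897804947083611265888884792921 / 24752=-1177112871887002408341382000000.00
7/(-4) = -7/4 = -1.75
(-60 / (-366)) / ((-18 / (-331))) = 3.01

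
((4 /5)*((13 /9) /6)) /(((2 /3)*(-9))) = -13 /405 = -0.03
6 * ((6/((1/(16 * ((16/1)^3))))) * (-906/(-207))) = 237502464/23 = 10326194.09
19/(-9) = -19/9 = -2.11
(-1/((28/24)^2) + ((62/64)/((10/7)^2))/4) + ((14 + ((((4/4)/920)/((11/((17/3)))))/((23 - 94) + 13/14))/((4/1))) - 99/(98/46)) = -15450885595811/466999948800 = -33.09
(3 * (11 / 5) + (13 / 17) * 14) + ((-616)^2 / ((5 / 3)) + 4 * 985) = 19688627 / 85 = 231630.91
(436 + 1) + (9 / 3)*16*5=677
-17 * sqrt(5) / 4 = -9.50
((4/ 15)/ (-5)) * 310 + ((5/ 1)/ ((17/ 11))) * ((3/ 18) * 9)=-5957/ 510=-11.68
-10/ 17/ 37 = -10/ 629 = -0.02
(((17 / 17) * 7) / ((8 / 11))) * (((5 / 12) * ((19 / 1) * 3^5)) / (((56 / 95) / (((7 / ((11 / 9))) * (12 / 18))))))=15351525 / 128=119933.79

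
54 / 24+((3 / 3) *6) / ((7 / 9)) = 279 / 28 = 9.96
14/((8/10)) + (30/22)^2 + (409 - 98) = 79947/242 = 330.36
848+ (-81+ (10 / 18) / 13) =767.04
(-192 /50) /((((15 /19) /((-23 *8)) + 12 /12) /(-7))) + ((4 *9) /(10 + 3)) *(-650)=-154295688 /87025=-1773.00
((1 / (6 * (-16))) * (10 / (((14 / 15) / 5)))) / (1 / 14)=-125 / 16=-7.81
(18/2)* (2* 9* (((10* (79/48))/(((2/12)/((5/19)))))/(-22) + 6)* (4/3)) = 217539/209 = 1040.86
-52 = -52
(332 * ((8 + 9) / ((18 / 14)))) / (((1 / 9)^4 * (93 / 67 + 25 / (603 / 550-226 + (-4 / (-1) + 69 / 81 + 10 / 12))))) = 523491565565178 / 23156491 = 22606687.93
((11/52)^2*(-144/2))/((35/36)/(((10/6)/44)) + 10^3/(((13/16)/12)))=-3267/15002026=-0.00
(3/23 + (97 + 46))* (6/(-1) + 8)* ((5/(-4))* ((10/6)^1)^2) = -205750/207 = -993.96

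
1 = 1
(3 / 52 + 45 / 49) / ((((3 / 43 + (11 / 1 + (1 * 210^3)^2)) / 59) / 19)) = 119880861 / 9396879281245212848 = 0.00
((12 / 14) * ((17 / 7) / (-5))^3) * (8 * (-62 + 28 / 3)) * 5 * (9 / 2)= 55890288 / 60025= 931.12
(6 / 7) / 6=1 / 7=0.14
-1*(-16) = 16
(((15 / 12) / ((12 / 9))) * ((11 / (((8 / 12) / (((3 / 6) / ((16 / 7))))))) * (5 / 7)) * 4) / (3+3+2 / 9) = 1.55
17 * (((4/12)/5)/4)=17/60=0.28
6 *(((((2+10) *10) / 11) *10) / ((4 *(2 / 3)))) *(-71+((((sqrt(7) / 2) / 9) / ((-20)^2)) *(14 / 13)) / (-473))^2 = 1491 *sqrt(7) / 135278+2470191853203360343 / 1996378612800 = 1237336.39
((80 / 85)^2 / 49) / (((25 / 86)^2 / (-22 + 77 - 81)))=-49227776 / 8850625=-5.56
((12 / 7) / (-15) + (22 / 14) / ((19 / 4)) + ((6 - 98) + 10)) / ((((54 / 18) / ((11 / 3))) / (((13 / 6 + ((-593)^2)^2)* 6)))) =-443863902661305874 / 5985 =-74162723920017.69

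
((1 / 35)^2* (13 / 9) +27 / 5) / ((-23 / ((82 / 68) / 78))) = -610367 / 168120225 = -0.00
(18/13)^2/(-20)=-81/845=-0.10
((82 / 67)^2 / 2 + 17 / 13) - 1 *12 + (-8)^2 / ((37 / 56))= 187681683 / 2159209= 86.92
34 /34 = 1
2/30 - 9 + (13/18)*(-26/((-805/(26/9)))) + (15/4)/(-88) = -204470683/22952160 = -8.91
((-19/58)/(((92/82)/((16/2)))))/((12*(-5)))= 779/20010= 0.04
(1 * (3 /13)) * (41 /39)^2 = 1681 /6591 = 0.26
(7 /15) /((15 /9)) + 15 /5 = 82 /25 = 3.28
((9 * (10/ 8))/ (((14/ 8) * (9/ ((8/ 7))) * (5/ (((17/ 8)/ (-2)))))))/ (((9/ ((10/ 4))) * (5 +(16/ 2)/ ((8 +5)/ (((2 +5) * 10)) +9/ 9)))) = -1411/ 343980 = -0.00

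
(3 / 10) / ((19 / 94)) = 141 / 95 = 1.48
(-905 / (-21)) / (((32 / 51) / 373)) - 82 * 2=5701869 / 224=25454.77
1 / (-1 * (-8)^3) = 1 / 512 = 0.00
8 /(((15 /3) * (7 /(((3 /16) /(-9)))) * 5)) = -1 /1050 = -0.00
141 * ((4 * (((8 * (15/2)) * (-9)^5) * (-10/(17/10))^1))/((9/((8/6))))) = 29603232000/17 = 1741366588.24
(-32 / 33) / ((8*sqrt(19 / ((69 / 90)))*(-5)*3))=2*sqrt(13110) / 141075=0.00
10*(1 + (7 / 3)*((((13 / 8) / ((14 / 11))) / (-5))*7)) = -761 / 24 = -31.71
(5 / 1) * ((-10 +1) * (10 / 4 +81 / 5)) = -841.50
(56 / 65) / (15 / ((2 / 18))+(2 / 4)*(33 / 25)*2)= 35 / 5538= 0.01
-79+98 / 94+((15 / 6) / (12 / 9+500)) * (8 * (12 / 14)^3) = -1256347 / 16121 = -77.93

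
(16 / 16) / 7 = 0.14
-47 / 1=-47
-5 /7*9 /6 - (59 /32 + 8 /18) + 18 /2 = 11371 /2016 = 5.64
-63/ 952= -9/ 136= -0.07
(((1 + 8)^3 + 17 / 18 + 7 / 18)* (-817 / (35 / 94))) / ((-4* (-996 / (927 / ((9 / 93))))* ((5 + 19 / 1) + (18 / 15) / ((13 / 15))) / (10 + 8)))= -498891980483 / 182600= -2732157.61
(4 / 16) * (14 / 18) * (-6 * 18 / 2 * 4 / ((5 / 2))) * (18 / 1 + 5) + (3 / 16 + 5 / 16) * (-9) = -390.90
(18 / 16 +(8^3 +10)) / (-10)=-837 / 16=-52.31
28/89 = 0.31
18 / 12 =3 / 2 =1.50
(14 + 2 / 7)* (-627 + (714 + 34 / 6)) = 27800 / 21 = 1323.81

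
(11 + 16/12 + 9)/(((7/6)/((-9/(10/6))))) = -3456/35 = -98.74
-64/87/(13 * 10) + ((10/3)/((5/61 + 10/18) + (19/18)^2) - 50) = -9417644222/195781755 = -48.10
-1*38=-38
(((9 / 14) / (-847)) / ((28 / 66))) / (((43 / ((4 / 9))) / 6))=-18 / 162239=-0.00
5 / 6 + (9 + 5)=89 / 6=14.83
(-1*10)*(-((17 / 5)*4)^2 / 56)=1156 / 35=33.03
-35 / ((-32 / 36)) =315 / 8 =39.38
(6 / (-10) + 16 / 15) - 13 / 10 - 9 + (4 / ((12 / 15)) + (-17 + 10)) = -71 / 6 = -11.83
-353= -353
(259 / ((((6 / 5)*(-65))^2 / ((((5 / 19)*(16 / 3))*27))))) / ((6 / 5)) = 12950 / 9633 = 1.34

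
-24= -24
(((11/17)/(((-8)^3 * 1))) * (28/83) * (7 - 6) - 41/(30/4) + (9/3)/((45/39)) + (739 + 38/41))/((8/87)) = 2374175311249/296197120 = 8015.52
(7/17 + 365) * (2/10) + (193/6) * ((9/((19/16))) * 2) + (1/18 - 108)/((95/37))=15076277/29070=518.62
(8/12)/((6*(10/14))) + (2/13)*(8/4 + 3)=541/585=0.92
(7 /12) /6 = 0.10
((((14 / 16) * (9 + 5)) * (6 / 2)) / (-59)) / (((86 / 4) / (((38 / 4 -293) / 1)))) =8.21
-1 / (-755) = 1 / 755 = 0.00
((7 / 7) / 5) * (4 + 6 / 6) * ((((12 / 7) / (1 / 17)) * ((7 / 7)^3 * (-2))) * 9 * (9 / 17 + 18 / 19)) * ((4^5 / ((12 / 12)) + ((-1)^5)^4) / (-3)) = 35202600 / 133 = 264681.20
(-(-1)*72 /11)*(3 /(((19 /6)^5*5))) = 1679616 /136185445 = 0.01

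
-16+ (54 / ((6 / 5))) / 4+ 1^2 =-15 / 4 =-3.75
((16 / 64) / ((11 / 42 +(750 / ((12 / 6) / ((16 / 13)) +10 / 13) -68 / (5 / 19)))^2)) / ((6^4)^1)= 8439025 / 132891002842896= 0.00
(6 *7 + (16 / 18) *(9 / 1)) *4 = 200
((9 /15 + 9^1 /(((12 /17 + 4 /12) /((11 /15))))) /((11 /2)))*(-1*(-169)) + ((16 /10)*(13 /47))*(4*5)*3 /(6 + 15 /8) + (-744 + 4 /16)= -6062573887 /11508420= -526.79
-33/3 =-11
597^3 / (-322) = -212776173 / 322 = -660795.57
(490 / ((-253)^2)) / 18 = 245 / 576081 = 0.00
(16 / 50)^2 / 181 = 0.00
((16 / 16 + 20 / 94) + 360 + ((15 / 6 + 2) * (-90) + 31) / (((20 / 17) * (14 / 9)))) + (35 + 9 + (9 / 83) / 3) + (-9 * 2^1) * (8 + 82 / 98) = 159890023 / 3822980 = 41.82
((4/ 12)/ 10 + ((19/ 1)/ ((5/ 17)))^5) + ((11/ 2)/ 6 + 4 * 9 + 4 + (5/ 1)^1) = 14062826565747/ 12500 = 1125026125.26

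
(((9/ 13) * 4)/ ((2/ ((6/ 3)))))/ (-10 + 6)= -9/ 13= -0.69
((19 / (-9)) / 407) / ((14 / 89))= -1691 / 51282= -0.03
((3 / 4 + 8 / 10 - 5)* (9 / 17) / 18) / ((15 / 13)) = -299 / 3400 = -0.09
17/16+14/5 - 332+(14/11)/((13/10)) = -3742693/11440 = -327.16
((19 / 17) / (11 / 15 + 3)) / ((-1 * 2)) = -285 / 1904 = -0.15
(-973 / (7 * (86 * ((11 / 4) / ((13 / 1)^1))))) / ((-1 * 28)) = 1807 / 6622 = 0.27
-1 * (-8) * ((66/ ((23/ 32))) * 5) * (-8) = -675840/ 23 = -29384.35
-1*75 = -75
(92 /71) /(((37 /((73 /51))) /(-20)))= -134320 /133977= -1.00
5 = 5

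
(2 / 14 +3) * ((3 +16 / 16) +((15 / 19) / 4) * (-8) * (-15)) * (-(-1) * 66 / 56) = 95469 / 931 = 102.54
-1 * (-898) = 898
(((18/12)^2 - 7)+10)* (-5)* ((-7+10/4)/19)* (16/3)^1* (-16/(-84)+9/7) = 930/19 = 48.95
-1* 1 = -1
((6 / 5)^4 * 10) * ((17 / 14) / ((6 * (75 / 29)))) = 35496 / 21875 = 1.62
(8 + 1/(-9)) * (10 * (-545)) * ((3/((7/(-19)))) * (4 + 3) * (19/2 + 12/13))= 996202775/39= 25543660.90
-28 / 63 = -4 / 9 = -0.44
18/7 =2.57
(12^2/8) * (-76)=-1368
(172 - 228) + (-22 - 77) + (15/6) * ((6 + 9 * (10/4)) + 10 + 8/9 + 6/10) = -1981/36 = -55.03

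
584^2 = 341056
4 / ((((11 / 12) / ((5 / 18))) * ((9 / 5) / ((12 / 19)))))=800 / 1881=0.43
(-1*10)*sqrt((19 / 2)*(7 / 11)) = -5*sqrt(2926) / 11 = -24.59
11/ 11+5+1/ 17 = 103/ 17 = 6.06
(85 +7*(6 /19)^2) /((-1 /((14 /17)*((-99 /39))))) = 14292894 /79781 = 179.15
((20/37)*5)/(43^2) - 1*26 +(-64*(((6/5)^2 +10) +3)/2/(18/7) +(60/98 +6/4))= -307107925193/1508506650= -203.58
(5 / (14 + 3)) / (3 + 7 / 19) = 95 / 1088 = 0.09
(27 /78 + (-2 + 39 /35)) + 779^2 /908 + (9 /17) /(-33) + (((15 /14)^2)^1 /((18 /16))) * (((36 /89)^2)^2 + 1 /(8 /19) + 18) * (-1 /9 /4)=814987664732499068729 /1221516728848175760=667.19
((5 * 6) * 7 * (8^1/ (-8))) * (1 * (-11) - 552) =118230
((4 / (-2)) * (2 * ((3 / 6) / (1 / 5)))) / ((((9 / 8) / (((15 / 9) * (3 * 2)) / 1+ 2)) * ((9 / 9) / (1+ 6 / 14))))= -152.38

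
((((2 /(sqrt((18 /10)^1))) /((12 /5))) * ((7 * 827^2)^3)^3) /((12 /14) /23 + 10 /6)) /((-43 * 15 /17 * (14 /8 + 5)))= -7232464741878843971751412874770520383610610117629037632714719742 * sqrt(5) /8599527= -1880601433975562281116916000000000000000000000000000000000.00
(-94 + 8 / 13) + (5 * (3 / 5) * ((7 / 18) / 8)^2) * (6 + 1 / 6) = -93.34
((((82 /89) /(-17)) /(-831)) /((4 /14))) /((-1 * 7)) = -41 /1257303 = -0.00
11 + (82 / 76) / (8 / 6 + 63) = 80797 / 7334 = 11.02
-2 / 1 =-2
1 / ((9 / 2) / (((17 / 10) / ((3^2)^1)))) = 17 / 405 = 0.04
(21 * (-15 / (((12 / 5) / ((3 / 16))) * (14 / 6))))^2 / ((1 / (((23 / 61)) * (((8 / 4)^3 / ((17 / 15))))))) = 157190625 / 530944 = 296.06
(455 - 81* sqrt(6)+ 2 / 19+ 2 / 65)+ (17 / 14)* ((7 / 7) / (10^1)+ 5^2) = 16792553 / 34580 - 81* sqrt(6) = 287.21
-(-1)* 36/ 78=6/ 13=0.46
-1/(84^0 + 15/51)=-17/22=-0.77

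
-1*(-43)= 43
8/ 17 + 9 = 161/ 17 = 9.47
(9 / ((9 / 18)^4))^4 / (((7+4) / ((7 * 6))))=18059231232 / 11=1641748293.82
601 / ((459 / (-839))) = -504239 / 459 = -1098.56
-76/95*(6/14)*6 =-72/35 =-2.06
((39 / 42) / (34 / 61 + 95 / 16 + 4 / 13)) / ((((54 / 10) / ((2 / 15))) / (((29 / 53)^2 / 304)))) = 8669869 / 2611887984027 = 0.00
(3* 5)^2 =225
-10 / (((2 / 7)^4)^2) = -28824005 / 128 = -225187.54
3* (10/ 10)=3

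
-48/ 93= -16/ 31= -0.52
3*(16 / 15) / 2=8 / 5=1.60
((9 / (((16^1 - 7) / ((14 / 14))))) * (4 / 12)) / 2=1 / 6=0.17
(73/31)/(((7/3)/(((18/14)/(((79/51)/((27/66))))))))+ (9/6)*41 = 81633021/1320011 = 61.84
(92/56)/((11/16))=184/77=2.39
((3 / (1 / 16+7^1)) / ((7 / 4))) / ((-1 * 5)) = -0.05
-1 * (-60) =60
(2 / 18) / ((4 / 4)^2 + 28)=1 / 261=0.00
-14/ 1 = -14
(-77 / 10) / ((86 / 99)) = -7623 / 860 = -8.86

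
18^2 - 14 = 310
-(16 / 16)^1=-1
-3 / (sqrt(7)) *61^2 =-11163 *sqrt(7) / 7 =-4219.22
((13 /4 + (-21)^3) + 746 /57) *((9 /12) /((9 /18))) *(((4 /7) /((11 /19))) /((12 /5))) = -10538915 /1848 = -5702.88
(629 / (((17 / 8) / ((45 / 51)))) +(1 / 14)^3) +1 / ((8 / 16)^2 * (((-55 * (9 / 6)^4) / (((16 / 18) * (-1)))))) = 488516384591 / 1870351560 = 261.19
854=854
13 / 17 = 0.76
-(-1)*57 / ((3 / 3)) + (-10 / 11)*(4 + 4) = 547 / 11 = 49.73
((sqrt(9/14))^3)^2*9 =6561/2744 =2.39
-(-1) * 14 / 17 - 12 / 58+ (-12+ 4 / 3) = -14864 / 1479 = -10.05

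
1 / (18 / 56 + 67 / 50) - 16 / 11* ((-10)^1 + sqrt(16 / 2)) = 193780 / 12793 - 32* sqrt(2) / 11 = 11.03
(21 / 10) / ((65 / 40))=84 / 65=1.29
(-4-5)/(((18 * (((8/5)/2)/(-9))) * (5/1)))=9/8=1.12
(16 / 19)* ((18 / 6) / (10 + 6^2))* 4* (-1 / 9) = -32 / 1311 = -0.02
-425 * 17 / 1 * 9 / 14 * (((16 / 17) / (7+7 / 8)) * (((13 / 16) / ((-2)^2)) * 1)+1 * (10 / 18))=-263925 / 98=-2693.11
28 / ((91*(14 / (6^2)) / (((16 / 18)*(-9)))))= -576 / 91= -6.33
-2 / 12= -1 / 6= -0.17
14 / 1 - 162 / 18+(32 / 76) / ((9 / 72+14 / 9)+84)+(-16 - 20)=-3632965 / 117211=-31.00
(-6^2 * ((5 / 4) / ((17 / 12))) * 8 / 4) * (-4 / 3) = 1440 / 17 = 84.71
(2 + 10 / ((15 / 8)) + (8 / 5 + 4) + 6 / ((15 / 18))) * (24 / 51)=2416 / 255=9.47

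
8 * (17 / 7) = 136 / 7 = 19.43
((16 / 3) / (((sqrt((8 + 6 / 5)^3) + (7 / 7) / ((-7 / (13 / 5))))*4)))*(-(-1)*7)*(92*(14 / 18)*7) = 287159600 / 128752713 + 1422544480*sqrt(230) / 128752713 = 169.79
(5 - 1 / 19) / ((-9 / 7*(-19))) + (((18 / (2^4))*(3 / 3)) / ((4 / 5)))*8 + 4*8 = 564709 / 12996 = 43.45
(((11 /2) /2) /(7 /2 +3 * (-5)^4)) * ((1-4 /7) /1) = 33 /52598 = 0.00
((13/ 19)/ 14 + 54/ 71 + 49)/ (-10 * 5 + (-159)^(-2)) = -1.00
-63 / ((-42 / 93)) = 279 / 2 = 139.50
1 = 1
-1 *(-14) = 14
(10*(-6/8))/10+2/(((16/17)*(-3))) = -1.46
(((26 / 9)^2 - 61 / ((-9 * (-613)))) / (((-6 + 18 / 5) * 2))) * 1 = -2069195 / 1191672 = -1.74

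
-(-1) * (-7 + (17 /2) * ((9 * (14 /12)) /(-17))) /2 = -49 /8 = -6.12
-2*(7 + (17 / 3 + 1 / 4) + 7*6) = -659 / 6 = -109.83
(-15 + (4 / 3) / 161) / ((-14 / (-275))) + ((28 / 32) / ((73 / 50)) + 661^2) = 431060996617 / 987252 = 436627.12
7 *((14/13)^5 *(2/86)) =3764768/15965599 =0.24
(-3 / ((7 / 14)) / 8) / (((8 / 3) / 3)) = -27 / 32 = -0.84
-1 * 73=-73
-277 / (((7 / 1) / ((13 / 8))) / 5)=-18005 / 56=-321.52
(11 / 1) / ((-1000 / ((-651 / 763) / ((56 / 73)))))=74679 / 6104000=0.01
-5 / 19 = -0.26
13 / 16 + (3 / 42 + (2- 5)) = -2.12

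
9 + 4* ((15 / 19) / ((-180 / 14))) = 499 / 57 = 8.75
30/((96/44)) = 55/4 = 13.75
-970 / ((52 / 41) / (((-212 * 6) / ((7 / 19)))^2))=-9116698488.41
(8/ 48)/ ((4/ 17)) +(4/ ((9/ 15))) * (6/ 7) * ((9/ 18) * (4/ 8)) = 359/ 168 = 2.14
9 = 9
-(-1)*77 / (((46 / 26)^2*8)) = 13013 / 4232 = 3.07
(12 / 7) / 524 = 3 / 917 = 0.00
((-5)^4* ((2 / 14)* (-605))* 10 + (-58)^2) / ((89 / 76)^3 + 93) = -1649540993152 / 290708159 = -5674.22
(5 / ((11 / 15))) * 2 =150 / 11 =13.64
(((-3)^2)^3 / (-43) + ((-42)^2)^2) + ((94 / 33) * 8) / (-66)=3111678.70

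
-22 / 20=-11 / 10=-1.10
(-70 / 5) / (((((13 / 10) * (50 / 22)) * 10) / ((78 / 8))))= -4.62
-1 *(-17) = 17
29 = 29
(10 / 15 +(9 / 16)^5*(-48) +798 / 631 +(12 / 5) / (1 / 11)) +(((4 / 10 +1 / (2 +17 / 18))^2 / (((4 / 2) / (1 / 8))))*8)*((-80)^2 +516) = 16703673089650889 / 8712088780800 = 1917.30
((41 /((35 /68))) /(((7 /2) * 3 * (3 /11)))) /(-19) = -61336 /41895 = -1.46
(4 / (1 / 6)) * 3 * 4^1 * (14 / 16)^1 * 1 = 252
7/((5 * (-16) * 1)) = -7/80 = -0.09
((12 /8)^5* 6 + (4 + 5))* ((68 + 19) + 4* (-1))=4528.69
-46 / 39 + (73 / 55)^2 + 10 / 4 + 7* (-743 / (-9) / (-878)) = 376620902 / 155373075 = 2.42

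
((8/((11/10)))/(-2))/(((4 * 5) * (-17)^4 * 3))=-2/2756193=-0.00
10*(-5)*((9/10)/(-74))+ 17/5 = 1483/370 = 4.01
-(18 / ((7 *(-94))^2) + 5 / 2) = -270607 / 108241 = -2.50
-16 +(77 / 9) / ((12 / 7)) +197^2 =4190183 / 108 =38797.99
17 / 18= 0.94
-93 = -93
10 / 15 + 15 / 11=67 / 33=2.03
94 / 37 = 2.54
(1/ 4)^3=1/ 64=0.02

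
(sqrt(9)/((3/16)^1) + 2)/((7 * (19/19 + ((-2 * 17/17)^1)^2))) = 18/35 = 0.51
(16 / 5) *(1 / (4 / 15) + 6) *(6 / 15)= 312 / 25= 12.48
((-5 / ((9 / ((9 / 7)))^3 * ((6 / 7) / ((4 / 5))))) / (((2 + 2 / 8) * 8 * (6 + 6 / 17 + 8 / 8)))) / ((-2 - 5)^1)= 17 / 1157625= 0.00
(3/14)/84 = 1/392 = 0.00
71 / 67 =1.06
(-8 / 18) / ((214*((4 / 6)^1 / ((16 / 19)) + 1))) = -16 / 13803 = -0.00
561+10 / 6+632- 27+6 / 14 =24530 / 21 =1168.10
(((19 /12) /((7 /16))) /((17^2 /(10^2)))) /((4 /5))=9500 /6069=1.57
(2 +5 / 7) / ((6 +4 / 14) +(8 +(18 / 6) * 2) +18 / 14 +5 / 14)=38 / 307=0.12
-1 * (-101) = 101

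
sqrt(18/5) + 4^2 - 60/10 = 3 *sqrt(10)/5 + 10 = 11.90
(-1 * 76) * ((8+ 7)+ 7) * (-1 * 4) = 6688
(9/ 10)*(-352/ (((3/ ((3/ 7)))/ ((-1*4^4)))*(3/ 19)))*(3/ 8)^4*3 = 152361/ 35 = 4353.17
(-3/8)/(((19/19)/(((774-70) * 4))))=-1056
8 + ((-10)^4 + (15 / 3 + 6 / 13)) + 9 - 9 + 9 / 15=650914 / 65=10014.06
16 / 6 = 2.67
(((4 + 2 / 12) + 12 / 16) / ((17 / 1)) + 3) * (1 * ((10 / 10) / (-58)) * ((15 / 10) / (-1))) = 671 / 7888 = 0.09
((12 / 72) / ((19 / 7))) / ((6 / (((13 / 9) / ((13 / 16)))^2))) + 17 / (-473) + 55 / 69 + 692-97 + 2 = 597.79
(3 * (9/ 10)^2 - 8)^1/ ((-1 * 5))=557/ 500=1.11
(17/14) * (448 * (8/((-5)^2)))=4352/25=174.08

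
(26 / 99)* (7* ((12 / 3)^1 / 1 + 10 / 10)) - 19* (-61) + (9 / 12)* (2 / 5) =1156807 / 990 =1168.49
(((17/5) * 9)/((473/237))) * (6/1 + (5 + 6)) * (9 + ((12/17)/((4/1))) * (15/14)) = 79302807/33110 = 2395.13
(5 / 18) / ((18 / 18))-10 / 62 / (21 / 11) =0.19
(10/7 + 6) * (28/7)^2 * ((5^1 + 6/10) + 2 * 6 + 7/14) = 75296/35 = 2151.31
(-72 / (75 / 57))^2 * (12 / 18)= 1996.19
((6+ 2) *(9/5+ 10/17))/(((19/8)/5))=12992/323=40.22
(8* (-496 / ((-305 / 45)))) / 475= 35712 / 28975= 1.23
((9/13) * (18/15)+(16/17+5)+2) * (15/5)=29079/1105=26.32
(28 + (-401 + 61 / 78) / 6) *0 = 0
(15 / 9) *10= 50 / 3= 16.67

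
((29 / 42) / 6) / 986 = 1 / 8568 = 0.00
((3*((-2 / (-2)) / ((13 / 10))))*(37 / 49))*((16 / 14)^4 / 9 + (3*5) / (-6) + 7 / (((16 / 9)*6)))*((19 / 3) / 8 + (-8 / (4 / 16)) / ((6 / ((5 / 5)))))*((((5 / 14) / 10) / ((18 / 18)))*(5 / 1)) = 115329583675 / 49333519872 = 2.34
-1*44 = -44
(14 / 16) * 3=21 / 8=2.62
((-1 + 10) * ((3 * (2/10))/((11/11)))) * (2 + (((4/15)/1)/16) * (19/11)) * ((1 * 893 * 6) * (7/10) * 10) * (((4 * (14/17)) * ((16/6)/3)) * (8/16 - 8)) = -8437049712/935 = -9023582.58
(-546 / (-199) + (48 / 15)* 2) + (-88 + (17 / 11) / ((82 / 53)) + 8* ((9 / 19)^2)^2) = -77.45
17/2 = 8.50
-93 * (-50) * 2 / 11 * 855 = 7951500 / 11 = 722863.64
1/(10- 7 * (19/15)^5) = -759375/9738943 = -0.08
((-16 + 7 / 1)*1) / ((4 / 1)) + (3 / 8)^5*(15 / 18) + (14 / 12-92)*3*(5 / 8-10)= 167276949 / 65536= 2552.44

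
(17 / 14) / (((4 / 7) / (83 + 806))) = 15113 / 8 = 1889.12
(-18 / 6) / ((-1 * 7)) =0.43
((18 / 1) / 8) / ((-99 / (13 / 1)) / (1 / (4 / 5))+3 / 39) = -0.37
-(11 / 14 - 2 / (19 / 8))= 15 / 266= 0.06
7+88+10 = 105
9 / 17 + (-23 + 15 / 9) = -1061 / 51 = -20.80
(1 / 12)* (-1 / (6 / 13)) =-0.18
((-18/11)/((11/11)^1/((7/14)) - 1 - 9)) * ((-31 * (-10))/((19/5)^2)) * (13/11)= 453375/87362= 5.19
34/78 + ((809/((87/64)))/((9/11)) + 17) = 7581448/10179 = 744.81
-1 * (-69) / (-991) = -69 / 991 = -0.07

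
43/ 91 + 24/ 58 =0.89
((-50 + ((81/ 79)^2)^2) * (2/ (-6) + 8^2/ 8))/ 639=-43802518567/ 74667305277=-0.59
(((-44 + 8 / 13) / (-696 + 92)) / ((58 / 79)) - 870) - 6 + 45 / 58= -49818315 / 56927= -875.13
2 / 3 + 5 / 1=17 / 3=5.67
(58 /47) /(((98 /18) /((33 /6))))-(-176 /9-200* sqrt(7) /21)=46.00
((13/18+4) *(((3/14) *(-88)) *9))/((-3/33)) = 61710/7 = 8815.71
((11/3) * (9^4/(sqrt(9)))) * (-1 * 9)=-72171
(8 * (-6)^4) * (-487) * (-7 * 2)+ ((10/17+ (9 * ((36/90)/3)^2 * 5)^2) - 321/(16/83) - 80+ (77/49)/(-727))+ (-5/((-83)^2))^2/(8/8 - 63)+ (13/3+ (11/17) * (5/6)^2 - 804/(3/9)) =32388021380265567659598527/458203008473506800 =70684872.82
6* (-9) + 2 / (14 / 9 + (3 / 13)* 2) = -6255 / 118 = -53.01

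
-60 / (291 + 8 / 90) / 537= -0.00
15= 15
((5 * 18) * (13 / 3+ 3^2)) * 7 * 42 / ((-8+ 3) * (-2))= 35280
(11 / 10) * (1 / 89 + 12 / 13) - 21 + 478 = 5299381 / 11570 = 458.03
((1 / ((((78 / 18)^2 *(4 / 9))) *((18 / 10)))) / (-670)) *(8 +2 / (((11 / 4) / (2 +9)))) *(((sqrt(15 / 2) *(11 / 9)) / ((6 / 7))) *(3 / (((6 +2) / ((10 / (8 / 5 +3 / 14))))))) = -13475 *sqrt(30) / 5752084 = -0.01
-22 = -22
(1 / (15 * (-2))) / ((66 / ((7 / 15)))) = -7 / 29700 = -0.00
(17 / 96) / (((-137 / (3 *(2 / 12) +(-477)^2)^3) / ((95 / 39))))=-152186332430484162085 / 4103424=-37087644959546.99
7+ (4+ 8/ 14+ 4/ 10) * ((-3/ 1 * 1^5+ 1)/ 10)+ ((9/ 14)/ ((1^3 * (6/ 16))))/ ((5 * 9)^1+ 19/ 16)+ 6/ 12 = 6.54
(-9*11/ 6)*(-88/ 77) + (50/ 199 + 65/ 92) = 2539401/ 128156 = 19.81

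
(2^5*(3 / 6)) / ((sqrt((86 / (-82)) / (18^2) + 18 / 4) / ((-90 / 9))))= -576*sqrt(2449135) / 11947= -75.45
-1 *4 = -4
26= 26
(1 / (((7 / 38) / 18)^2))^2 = 218889236736 / 2401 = 91165862.86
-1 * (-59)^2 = -3481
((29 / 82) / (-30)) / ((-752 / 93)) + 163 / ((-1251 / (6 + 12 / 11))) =-0.92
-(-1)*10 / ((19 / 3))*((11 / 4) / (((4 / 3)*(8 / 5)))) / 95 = 495 / 23104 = 0.02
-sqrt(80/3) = -4 * sqrt(15)/3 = -5.16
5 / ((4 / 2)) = 5 / 2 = 2.50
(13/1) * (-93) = -1209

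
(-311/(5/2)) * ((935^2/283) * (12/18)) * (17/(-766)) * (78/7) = 63355.25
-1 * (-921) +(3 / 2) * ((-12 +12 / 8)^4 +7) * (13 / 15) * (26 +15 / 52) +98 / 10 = 416569.29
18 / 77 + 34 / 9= 2780 / 693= 4.01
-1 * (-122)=122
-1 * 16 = -16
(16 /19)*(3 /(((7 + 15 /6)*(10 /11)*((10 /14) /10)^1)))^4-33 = 677863916301 /1547561875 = 438.02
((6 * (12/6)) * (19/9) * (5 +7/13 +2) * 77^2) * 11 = 485751112/39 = 12455156.72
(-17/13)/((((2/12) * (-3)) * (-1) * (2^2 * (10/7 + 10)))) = -119/2080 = -0.06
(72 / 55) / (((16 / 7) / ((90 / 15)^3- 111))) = 60.14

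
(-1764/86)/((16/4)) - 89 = -8095/86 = -94.13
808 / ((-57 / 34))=-27472 / 57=-481.96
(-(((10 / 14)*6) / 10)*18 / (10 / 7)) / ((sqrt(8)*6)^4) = -1 / 15360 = -0.00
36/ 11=3.27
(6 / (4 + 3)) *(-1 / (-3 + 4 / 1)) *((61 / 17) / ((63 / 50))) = -6100 / 2499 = -2.44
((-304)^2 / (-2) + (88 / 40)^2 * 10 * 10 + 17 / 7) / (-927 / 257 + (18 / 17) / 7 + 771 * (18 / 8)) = -5593211276 / 211792689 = -26.41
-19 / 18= -1.06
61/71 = 0.86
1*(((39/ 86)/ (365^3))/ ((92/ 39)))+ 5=5.00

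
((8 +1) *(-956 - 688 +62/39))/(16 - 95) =192162/1027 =187.11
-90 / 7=-12.86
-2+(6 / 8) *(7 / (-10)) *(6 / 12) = -181 / 80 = -2.26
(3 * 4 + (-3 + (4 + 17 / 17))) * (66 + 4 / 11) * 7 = 71540 / 11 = 6503.64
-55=-55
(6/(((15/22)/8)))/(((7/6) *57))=1.06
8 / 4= 2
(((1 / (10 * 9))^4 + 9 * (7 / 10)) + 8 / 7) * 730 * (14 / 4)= 249534513511 / 13122000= 19016.50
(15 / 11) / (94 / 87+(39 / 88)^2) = 918720 / 860263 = 1.07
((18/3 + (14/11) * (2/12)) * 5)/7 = 4.44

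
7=7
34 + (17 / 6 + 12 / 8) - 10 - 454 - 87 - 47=-1679 / 3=-559.67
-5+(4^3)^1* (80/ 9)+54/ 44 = 111893/ 198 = 565.12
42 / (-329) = -6 / 47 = -0.13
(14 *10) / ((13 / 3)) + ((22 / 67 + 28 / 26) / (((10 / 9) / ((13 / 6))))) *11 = 271974 / 4355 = 62.45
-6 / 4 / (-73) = 3 / 146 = 0.02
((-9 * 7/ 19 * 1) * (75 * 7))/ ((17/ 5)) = -165375/ 323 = -512.00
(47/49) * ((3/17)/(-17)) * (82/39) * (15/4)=-28905/368186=-0.08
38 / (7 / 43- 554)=-1634 / 23815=-0.07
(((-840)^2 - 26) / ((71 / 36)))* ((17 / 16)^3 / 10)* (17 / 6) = 88395369081 / 727040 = 121582.54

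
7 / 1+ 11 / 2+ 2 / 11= 279 / 22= 12.68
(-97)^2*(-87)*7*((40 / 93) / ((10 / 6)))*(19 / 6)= -145162052 / 31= -4682646.84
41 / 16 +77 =1273 / 16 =79.56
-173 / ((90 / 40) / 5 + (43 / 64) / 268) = -14836480 / 38807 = -382.31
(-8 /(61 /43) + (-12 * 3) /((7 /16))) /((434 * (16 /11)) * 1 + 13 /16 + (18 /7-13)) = -6607744 /46718741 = -0.14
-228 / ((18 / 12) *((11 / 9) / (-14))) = 19152 / 11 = 1741.09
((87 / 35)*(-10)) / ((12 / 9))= -261 / 14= -18.64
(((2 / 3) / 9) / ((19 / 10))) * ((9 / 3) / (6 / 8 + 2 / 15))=400 / 3021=0.13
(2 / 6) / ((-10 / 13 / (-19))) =247 / 30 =8.23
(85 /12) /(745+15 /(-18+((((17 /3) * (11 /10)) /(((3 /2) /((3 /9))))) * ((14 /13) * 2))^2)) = 238210409 /24998689626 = 0.01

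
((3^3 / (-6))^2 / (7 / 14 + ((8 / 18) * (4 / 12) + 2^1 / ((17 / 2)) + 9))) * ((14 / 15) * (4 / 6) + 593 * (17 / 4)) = 1874470167 / 362920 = 5164.97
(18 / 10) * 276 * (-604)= -1500336 / 5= -300067.20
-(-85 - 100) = 185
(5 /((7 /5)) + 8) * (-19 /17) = -12.93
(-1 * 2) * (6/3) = -4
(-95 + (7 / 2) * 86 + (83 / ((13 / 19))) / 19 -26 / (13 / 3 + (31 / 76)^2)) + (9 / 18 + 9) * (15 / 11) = 4896146029 / 22299706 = 219.56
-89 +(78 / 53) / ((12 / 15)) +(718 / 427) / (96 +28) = -61138808 / 701561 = -87.15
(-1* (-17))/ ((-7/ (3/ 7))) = -51/ 49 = -1.04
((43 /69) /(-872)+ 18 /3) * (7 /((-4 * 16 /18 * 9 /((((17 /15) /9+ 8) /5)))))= -554370047 /259925760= -2.13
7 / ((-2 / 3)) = -21 / 2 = -10.50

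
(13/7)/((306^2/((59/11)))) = 767/7209972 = 0.00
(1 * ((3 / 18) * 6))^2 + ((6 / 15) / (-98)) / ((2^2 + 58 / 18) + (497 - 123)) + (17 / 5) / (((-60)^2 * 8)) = 24211734823 / 24209136000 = 1.00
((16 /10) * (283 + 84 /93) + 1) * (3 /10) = 211689 /1550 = 136.57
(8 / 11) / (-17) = -8 / 187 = -0.04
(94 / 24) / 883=0.00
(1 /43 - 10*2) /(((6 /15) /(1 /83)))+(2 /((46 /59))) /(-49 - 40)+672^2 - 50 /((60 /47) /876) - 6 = 6096896327241 /14611486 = 417267.37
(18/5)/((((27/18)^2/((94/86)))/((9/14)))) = 1692/1505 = 1.12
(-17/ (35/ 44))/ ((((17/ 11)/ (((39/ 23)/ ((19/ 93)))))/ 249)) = -437111532/ 15295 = -28578.72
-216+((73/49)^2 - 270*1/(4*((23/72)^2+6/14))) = -3152889325/9246251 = -340.99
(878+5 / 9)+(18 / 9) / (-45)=39533 / 45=878.51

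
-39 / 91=-3 / 7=-0.43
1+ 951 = 952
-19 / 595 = -0.03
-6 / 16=-3 / 8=-0.38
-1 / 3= -0.33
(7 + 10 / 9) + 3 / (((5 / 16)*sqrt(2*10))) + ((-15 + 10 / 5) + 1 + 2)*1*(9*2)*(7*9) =-101987 / 9 + 24*sqrt(5) / 25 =-11329.74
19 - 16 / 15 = 269 / 15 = 17.93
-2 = -2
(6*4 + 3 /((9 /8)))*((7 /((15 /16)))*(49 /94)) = 43904 /423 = 103.79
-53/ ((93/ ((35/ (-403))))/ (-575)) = -1066625/ 37479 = -28.46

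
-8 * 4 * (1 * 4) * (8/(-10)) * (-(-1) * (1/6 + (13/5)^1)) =283.31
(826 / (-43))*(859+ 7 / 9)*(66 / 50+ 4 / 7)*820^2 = -8128799704384 / 387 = -21004650398.93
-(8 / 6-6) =14 / 3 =4.67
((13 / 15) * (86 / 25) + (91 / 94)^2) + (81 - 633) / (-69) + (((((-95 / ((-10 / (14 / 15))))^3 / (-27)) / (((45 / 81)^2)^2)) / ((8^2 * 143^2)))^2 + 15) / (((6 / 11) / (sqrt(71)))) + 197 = 692251523 / 3313500 + 52270200274442323051763 * sqrt(71) / 1900734550000000000000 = 440.64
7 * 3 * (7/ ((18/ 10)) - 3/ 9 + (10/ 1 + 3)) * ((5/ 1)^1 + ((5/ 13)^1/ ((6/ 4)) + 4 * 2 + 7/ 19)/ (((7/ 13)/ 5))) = 29582.16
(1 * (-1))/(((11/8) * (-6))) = 4/33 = 0.12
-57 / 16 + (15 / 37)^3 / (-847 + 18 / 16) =-19538256507 / 5484301616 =-3.56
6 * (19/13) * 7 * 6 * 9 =43092/13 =3314.77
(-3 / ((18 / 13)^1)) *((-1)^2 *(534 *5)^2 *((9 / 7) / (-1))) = 139013550 / 7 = 19859078.57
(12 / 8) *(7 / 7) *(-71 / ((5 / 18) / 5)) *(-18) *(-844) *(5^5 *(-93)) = 8463890475000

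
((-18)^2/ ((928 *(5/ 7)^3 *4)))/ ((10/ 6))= 83349/ 580000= 0.14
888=888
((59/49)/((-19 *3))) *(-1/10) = 59/27930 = 0.00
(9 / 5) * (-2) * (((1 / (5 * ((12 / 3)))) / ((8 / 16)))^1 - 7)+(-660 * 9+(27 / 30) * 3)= -295623 / 50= -5912.46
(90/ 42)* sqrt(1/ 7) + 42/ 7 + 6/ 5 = 15* sqrt(7)/ 49 + 36/ 5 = 8.01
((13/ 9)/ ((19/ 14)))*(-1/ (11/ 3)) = -182/ 627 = -0.29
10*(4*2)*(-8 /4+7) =400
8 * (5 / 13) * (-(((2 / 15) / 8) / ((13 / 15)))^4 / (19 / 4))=-0.00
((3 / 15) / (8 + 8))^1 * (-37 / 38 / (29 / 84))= -777 / 22040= -0.04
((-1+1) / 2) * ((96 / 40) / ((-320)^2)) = 0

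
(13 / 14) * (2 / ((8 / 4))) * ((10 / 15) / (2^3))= 13 / 168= 0.08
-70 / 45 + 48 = 418 / 9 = 46.44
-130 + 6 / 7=-904 / 7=-129.14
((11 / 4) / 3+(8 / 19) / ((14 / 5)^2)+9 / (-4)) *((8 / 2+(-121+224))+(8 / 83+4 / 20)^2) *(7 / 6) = -32958005548 / 206153325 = -159.87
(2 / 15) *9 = 6 / 5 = 1.20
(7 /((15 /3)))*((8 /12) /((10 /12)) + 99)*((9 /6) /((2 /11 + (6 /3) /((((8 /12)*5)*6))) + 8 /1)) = 115269 /4555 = 25.31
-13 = -13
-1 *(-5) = 5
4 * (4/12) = 4/3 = 1.33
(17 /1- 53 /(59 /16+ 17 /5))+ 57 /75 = 10.28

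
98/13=7.54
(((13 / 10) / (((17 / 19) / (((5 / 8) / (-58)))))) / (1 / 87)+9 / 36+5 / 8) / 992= -265 / 539648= -0.00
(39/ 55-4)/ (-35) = 181/ 1925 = 0.09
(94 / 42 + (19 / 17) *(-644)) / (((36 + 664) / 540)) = -2305413 / 4165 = -553.52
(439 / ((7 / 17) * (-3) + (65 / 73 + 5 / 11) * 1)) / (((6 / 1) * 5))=5992789 / 44910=133.44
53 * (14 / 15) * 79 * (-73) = -4279114 / 15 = -285274.27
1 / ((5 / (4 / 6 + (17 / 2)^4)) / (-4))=-50119 / 12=-4176.58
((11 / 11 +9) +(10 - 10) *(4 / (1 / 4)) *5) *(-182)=-1820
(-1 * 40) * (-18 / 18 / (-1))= -40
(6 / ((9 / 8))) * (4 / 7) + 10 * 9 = 93.05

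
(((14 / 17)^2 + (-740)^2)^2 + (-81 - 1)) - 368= 25045150139922766 / 83521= 299866502315.86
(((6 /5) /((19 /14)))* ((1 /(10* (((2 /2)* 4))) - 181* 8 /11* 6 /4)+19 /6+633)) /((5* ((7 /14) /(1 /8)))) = 4053931 /209000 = 19.40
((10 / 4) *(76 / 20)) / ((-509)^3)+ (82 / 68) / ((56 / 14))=5406760097 / 17934623144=0.30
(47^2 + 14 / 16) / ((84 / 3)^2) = 17679 / 6272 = 2.82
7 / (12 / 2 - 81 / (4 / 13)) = -4 / 147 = -0.03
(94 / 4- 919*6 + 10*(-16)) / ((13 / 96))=-542448 / 13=-41726.77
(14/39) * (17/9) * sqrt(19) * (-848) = -201824 * sqrt(19)/351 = -2506.35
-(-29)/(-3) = -29/3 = -9.67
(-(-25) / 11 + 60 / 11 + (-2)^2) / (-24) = -43 / 88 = -0.49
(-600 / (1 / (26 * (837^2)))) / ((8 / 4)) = -5464438200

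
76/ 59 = 1.29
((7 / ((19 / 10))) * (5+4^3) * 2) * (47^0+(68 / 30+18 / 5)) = 66332 / 19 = 3491.16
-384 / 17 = -22.59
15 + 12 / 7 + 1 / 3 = 358 / 21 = 17.05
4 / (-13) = -4 / 13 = -0.31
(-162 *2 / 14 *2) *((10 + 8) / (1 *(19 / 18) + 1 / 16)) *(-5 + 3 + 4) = -1679616 / 1127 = -1490.34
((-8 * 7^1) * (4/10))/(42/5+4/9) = -504/199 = -2.53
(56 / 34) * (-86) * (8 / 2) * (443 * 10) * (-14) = 597376640 / 17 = 35139802.35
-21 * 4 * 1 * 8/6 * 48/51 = -1792/17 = -105.41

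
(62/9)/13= 0.53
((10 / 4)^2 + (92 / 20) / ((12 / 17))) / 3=383 / 90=4.26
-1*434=-434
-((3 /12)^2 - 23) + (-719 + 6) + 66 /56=-688.88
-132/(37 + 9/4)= -528/157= -3.36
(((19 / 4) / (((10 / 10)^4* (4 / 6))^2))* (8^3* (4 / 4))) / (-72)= -76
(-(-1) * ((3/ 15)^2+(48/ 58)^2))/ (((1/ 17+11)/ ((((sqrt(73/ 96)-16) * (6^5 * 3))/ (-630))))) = 1343158848/ 34586125-6995619 * sqrt(438)/ 69172250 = 36.72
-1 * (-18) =18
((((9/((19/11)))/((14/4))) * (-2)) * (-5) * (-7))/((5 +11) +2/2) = -6.13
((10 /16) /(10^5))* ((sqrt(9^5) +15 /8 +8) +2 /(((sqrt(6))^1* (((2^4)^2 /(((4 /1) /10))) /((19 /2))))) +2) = 19* sqrt(6) /614400000 +2039 /1280000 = 0.00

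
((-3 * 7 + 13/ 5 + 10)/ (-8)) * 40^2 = 1680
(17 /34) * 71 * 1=71 /2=35.50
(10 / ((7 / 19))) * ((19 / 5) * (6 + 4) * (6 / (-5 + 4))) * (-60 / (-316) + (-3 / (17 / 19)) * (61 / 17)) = 11711475360 / 159817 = 73280.54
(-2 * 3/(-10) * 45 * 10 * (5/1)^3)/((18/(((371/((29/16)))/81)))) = 3710000/783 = 4738.19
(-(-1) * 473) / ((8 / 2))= 473 / 4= 118.25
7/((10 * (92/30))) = 21/92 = 0.23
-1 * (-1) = 1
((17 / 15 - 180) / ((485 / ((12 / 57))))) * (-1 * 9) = 32196 / 46075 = 0.70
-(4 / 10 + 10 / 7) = -64 / 35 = -1.83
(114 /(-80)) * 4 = -57 /10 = -5.70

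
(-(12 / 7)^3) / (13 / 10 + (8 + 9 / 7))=-5760 / 12103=-0.48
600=600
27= 27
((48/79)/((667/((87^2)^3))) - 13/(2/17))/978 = 1435451850059/3554052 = 403891.63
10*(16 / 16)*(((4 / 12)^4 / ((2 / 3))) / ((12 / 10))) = 0.15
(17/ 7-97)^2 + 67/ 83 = 36377535/ 4067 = 8944.56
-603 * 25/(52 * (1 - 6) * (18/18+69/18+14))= 3.08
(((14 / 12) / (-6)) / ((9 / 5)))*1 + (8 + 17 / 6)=3475 / 324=10.73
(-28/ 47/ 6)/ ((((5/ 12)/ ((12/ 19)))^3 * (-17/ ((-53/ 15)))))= -246177792/ 3425213125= -0.07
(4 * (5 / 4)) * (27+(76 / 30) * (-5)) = 215 / 3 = 71.67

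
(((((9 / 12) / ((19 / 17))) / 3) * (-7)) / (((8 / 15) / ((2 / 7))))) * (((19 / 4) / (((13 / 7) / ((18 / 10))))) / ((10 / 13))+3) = -91647 / 12160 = -7.54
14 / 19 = 0.74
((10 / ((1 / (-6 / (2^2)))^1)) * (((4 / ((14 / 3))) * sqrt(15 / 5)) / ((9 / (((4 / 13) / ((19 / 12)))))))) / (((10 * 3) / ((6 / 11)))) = -96 * sqrt(3) / 19019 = -0.01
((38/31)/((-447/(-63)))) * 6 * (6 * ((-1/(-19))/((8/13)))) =2457/4619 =0.53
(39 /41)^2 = 1521 /1681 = 0.90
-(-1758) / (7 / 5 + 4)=2930 / 9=325.56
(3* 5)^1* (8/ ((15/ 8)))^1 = 64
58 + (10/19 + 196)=4836/19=254.53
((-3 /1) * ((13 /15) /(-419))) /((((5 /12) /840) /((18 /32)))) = 14742 /2095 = 7.04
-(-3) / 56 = 3 / 56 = 0.05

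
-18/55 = -0.33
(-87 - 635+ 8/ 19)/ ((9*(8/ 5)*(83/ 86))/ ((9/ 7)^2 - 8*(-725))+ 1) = -837960889650/ 1164069713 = -719.85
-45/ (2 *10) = -9/ 4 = -2.25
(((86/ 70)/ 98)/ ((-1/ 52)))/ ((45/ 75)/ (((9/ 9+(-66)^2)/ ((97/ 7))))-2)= 4871126/ 14930251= 0.33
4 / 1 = 4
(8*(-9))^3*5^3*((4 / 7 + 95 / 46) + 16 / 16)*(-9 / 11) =245853792000 / 1771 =138822016.94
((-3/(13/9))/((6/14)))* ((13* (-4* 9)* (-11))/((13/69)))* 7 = -12049884/13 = -926914.15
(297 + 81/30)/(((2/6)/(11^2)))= 1087911/10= 108791.10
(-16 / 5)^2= 256 / 25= 10.24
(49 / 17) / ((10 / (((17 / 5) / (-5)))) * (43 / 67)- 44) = -3283 / 60866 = -0.05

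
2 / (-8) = -1 / 4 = -0.25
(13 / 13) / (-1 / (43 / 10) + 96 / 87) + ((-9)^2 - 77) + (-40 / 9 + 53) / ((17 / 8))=1550693 / 55386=28.00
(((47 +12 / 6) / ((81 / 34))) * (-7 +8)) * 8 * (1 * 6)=26656 / 27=987.26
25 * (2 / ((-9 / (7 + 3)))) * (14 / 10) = -700 / 9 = -77.78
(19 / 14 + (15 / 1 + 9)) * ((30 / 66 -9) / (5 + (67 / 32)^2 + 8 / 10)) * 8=-683417600 / 4014857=-170.22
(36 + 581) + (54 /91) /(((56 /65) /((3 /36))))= 483773 /784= 617.06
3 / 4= 0.75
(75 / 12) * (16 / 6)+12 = 86 / 3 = 28.67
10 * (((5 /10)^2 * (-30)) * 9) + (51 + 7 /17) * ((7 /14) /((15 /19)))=-642.44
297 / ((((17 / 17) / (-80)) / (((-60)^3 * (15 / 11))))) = 6998400000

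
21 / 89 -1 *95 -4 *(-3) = -7366 / 89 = -82.76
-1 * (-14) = 14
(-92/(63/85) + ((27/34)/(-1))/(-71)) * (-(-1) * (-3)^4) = -10053.38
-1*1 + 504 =503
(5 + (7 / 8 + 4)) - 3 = 55 / 8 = 6.88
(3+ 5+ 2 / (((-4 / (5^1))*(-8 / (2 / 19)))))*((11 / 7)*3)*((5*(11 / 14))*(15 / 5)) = 6648345 / 14896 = 446.32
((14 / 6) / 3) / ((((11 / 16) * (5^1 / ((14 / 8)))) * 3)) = 196 / 1485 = 0.13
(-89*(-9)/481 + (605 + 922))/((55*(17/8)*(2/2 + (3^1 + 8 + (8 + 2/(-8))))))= 23529216/35529065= 0.66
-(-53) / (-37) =-53 / 37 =-1.43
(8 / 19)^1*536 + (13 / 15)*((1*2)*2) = 65308 / 285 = 229.15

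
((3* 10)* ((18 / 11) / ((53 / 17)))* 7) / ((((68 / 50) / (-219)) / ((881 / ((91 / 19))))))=-24744426750 / 7579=-3264866.97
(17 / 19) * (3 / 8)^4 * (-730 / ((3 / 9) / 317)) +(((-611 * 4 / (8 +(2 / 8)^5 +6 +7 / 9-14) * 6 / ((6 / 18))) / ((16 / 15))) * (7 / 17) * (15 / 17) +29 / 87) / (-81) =-236250954415526681 / 19612394293248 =-12046.00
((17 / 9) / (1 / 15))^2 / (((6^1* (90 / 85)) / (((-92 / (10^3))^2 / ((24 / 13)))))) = 33786701 / 58320000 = 0.58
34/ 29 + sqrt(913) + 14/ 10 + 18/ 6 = 808/ 145 + sqrt(913) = 35.79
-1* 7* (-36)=252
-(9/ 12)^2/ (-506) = 9/ 8096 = 0.00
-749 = -749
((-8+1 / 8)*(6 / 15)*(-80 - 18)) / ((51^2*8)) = 343 / 23120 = 0.01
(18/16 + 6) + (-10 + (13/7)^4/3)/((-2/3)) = 310733/19208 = 16.18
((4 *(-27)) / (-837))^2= 16 / 961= 0.02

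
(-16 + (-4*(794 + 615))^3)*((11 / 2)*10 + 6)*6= -65523040006752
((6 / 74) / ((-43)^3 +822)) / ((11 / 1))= -3 / 32024795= -0.00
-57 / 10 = -5.70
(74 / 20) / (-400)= -37 / 4000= -0.01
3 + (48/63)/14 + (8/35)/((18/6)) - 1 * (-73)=18652/245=76.13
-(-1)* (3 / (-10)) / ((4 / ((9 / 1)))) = -27 / 40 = -0.68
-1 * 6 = -6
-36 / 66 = -0.55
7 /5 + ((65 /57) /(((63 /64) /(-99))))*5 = -1141207 /1995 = -572.03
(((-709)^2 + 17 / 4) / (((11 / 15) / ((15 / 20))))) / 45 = 11424.66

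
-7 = -7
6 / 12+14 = 14.50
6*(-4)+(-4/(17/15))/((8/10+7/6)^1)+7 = -18851/1003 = -18.79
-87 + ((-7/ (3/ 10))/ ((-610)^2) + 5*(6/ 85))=-164431109/ 1897710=-86.65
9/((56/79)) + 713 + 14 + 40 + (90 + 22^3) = 644991/56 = 11517.70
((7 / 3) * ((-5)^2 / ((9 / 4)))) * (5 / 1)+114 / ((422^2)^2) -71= 25101560602363 / 428137799256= 58.63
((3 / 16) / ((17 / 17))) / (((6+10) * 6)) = 1 / 512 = 0.00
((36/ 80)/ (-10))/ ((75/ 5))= -3/ 1000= -0.00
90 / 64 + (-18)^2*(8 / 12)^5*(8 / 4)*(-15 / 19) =-40105 / 608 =-65.96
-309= -309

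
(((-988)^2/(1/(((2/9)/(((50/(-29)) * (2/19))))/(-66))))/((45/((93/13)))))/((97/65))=4168378916/2160675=1929.20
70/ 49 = 10/ 7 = 1.43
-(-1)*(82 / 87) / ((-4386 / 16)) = -656 / 190791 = -0.00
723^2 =522729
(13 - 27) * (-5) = 70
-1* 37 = -37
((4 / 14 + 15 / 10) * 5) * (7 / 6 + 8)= 6875 / 84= 81.85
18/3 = 6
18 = 18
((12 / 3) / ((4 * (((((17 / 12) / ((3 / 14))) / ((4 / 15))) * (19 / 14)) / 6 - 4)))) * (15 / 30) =144 / 463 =0.31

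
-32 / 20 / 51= -8 / 255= -0.03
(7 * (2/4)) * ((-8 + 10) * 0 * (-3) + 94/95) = 329/95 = 3.46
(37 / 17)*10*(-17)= -370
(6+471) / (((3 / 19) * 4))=755.25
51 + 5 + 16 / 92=1292 / 23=56.17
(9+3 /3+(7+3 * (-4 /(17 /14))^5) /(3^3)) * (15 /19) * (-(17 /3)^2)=6294474695 /7561107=832.48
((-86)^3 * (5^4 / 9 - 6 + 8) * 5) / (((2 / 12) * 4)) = -1022460020 / 3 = -340820006.67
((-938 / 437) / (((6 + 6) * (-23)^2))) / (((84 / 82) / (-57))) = 2747 / 146004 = 0.02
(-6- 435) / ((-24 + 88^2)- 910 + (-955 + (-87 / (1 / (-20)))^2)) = -441 / 3033455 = -0.00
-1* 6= -6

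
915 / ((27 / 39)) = 3965 / 3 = 1321.67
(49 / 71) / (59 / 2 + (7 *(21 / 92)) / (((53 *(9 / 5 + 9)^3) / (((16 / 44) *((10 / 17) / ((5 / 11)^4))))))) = 26648866188 / 1139107696483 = 0.02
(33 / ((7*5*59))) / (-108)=-11 / 74340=-0.00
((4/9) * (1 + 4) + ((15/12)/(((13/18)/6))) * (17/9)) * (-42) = -35770/39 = -917.18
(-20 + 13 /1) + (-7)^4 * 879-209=2110263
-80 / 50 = -8 / 5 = -1.60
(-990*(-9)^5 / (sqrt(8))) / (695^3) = 5845851*sqrt(2) / 134280950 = 0.06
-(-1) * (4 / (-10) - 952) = -4762 / 5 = -952.40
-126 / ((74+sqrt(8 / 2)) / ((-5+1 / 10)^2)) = -151263 / 3800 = -39.81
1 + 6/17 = 23/17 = 1.35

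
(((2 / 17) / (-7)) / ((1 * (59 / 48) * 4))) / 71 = -24 / 498491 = -0.00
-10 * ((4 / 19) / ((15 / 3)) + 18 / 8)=-871 / 38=-22.92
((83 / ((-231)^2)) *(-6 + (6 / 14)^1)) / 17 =-1079 / 2116653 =-0.00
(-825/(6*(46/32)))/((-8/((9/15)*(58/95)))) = 1914/437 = 4.38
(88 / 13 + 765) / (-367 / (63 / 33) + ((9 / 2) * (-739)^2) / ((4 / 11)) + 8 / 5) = 8427720 / 73797979567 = 0.00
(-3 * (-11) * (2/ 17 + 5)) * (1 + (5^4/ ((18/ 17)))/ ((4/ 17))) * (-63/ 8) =-3631467609/ 1088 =-3337745.96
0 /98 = 0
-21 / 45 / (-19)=7 / 285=0.02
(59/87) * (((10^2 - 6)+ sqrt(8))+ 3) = 118 * sqrt(2)/87+ 5723/87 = 67.70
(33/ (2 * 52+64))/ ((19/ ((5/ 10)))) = 11/ 2128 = 0.01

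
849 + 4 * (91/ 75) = 64039/ 75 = 853.85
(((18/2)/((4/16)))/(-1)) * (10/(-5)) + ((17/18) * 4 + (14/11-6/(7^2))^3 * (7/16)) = 15390479294/201331053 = 76.44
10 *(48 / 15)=32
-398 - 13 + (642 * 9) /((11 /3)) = 12813 /11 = 1164.82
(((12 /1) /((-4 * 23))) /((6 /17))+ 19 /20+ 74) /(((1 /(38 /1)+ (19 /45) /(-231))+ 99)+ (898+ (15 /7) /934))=90408585267 /1208625038468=0.07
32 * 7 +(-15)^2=449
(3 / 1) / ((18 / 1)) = 1 / 6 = 0.17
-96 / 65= -1.48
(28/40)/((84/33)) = 11/40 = 0.28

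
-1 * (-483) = 483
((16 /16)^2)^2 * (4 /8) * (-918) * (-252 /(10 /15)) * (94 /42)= 388314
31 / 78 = 0.40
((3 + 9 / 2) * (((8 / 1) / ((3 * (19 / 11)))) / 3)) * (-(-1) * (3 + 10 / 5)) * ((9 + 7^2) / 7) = 63800 / 399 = 159.90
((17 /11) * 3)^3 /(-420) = -44217 /186340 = -0.24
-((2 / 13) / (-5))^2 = -4 / 4225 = -0.00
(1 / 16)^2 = 0.00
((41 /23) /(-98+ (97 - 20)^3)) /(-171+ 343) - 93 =-167926087939 /1805656860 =-93.00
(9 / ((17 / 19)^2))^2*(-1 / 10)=-10556001 / 835210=-12.64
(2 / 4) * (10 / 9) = 5 / 9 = 0.56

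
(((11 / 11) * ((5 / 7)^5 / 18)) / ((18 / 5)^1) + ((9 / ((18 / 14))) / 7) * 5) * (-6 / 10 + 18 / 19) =59934523 / 34487964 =1.74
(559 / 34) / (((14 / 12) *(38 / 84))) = 31.15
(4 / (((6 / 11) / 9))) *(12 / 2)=396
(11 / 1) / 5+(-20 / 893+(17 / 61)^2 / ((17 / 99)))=43693878 / 16614265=2.63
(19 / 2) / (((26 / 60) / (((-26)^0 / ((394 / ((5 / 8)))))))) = 1425 / 40976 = 0.03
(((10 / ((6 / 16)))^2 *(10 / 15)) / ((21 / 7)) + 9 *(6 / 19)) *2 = 495148 / 1539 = 321.73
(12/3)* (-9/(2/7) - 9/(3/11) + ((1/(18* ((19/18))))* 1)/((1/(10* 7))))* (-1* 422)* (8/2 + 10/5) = 11702904/19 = 615942.32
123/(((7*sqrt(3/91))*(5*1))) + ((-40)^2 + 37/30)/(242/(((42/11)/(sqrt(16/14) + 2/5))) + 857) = -2237803645*sqrt(14)/59729954063 + 218073713011/119459908126 + 41*sqrt(273)/35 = 21.04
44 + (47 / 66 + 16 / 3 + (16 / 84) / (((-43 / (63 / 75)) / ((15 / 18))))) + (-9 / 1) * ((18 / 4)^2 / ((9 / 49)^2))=-151895653 / 28380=-5352.21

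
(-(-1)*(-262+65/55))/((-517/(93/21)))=88939/39809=2.23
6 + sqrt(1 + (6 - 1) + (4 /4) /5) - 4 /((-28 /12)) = sqrt(155) /5 + 54 /7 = 10.20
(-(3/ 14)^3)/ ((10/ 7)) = -27/ 3920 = -0.01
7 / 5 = 1.40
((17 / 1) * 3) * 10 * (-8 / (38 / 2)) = -4080 / 19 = -214.74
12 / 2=6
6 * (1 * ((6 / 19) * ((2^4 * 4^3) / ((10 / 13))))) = 239616 / 95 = 2522.27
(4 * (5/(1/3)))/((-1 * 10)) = -6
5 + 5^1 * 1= 10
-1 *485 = -485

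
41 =41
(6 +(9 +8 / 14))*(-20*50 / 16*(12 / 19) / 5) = -16350 / 133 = -122.93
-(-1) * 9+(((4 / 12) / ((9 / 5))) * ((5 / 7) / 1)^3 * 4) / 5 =83849 / 9261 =9.05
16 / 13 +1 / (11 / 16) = 384 / 143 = 2.69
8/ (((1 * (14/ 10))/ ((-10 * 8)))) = -3200/ 7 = -457.14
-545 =-545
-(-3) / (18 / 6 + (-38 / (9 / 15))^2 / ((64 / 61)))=432 / 550957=0.00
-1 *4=-4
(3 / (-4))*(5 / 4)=-15 / 16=-0.94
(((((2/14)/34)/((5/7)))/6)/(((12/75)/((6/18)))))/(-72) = -5/176256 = -0.00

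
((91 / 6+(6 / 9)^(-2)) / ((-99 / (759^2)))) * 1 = -1216171 / 12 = -101347.58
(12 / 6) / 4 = 1 / 2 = 0.50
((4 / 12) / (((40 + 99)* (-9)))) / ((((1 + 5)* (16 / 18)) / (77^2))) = -5929 / 20016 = -0.30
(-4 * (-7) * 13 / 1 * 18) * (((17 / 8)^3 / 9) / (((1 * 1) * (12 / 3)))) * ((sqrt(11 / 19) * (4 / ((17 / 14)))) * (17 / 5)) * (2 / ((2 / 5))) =3129581 * sqrt(209) / 608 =74414.19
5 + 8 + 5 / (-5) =12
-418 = -418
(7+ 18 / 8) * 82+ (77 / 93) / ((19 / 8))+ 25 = 2770121 / 3534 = 783.85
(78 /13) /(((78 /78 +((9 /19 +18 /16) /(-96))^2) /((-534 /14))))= -37900910592 /165655399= -228.79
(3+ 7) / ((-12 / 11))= -55 / 6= -9.17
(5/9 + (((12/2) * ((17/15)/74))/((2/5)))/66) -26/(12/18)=-563237/14652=-38.44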